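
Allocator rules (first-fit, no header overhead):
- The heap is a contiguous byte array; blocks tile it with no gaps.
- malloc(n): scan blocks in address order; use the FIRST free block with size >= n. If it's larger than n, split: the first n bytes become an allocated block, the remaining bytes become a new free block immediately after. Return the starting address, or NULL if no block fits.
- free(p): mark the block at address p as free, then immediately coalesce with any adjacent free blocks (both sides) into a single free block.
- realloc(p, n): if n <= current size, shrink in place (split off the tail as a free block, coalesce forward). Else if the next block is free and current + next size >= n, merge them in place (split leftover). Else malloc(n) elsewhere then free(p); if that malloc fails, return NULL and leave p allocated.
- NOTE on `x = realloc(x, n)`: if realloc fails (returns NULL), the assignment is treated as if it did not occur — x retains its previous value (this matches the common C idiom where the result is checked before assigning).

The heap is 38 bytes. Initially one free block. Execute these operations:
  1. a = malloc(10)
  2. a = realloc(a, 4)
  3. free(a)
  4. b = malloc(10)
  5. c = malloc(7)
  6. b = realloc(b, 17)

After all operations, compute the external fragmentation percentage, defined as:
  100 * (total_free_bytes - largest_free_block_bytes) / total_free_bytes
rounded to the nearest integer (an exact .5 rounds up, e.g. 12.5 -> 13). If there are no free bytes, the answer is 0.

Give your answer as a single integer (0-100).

Answer: 29

Derivation:
Op 1: a = malloc(10) -> a = 0; heap: [0-9 ALLOC][10-37 FREE]
Op 2: a = realloc(a, 4) -> a = 0; heap: [0-3 ALLOC][4-37 FREE]
Op 3: free(a) -> (freed a); heap: [0-37 FREE]
Op 4: b = malloc(10) -> b = 0; heap: [0-9 ALLOC][10-37 FREE]
Op 5: c = malloc(7) -> c = 10; heap: [0-9 ALLOC][10-16 ALLOC][17-37 FREE]
Op 6: b = realloc(b, 17) -> b = 17; heap: [0-9 FREE][10-16 ALLOC][17-33 ALLOC][34-37 FREE]
Free blocks: [10 4] total_free=14 largest=10 -> 100*(14-10)/14 = 400/14 ≈ 28.571 -> rounds to 29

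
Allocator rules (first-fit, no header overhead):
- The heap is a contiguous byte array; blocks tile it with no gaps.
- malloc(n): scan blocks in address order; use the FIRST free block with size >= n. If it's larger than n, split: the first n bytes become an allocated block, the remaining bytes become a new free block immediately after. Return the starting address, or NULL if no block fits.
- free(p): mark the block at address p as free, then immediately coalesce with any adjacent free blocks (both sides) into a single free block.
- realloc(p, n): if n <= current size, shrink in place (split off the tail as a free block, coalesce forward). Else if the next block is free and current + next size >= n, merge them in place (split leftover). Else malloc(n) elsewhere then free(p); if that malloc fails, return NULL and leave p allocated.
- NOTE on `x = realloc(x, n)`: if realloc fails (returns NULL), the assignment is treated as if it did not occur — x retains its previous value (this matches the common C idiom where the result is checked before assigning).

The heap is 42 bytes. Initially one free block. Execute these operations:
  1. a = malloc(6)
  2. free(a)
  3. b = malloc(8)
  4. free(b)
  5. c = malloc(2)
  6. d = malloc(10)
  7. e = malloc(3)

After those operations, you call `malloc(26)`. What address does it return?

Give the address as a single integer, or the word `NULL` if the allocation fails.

Answer: 15

Derivation:
Op 1: a = malloc(6) -> a = 0; heap: [0-5 ALLOC][6-41 FREE]
Op 2: free(a) -> (freed a); heap: [0-41 FREE]
Op 3: b = malloc(8) -> b = 0; heap: [0-7 ALLOC][8-41 FREE]
Op 4: free(b) -> (freed b); heap: [0-41 FREE]
Op 5: c = malloc(2) -> c = 0; heap: [0-1 ALLOC][2-41 FREE]
Op 6: d = malloc(10) -> d = 2; heap: [0-1 ALLOC][2-11 ALLOC][12-41 FREE]
Op 7: e = malloc(3) -> e = 12; heap: [0-1 ALLOC][2-11 ALLOC][12-14 ALLOC][15-41 FREE]
malloc(26): first-fit scan over [0-1 ALLOC][2-11 ALLOC][12-14 ALLOC][15-41 FREE] -> 15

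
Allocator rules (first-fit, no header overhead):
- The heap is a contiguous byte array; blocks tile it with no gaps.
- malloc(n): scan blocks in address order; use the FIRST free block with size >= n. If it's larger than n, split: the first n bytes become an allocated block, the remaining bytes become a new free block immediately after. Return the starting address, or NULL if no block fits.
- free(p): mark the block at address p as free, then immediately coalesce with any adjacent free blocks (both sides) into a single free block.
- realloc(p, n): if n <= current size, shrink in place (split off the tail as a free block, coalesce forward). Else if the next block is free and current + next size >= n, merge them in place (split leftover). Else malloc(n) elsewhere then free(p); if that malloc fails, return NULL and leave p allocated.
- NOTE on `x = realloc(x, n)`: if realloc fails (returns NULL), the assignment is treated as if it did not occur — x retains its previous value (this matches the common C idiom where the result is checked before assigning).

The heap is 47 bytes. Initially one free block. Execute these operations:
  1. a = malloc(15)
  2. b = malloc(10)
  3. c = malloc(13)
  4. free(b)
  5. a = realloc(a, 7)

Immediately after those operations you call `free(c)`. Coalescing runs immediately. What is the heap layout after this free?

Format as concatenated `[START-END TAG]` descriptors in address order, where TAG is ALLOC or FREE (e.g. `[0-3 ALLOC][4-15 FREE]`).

Answer: [0-6 ALLOC][7-46 FREE]

Derivation:
Op 1: a = malloc(15) -> a = 0; heap: [0-14 ALLOC][15-46 FREE]
Op 2: b = malloc(10) -> b = 15; heap: [0-14 ALLOC][15-24 ALLOC][25-46 FREE]
Op 3: c = malloc(13) -> c = 25; heap: [0-14 ALLOC][15-24 ALLOC][25-37 ALLOC][38-46 FREE]
Op 4: free(b) -> (freed b); heap: [0-14 ALLOC][15-24 FREE][25-37 ALLOC][38-46 FREE]
Op 5: a = realloc(a, 7) -> a = 0; heap: [0-6 ALLOC][7-24 FREE][25-37 ALLOC][38-46 FREE]
free(c): c = 25 -> block [25-37 ALLOC]; mark free, coalesce with adjacent free neighbors -> [0-6 ALLOC][7-46 FREE]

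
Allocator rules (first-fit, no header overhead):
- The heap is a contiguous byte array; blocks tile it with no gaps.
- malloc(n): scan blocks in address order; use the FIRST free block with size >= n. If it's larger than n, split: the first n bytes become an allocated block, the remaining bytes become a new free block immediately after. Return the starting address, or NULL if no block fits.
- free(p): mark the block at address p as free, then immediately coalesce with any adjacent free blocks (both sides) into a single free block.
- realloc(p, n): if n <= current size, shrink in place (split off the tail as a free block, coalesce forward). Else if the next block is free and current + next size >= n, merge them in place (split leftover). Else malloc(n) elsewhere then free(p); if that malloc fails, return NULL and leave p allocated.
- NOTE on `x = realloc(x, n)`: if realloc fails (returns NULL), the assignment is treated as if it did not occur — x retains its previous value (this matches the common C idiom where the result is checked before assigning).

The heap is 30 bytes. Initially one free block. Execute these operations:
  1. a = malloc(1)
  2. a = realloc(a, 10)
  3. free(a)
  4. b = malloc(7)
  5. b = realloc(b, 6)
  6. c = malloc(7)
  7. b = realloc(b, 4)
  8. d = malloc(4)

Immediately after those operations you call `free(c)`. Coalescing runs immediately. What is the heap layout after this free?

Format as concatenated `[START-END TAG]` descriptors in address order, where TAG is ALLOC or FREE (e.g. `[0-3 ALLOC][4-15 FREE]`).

Answer: [0-3 ALLOC][4-12 FREE][13-16 ALLOC][17-29 FREE]

Derivation:
Op 1: a = malloc(1) -> a = 0; heap: [0-0 ALLOC][1-29 FREE]
Op 2: a = realloc(a, 10) -> a = 0; heap: [0-9 ALLOC][10-29 FREE]
Op 3: free(a) -> (freed a); heap: [0-29 FREE]
Op 4: b = malloc(7) -> b = 0; heap: [0-6 ALLOC][7-29 FREE]
Op 5: b = realloc(b, 6) -> b = 0; heap: [0-5 ALLOC][6-29 FREE]
Op 6: c = malloc(7) -> c = 6; heap: [0-5 ALLOC][6-12 ALLOC][13-29 FREE]
Op 7: b = realloc(b, 4) -> b = 0; heap: [0-3 ALLOC][4-5 FREE][6-12 ALLOC][13-29 FREE]
Op 8: d = malloc(4) -> d = 13; heap: [0-3 ALLOC][4-5 FREE][6-12 ALLOC][13-16 ALLOC][17-29 FREE]
free(c): c = 6 -> block [6-12 ALLOC]; mark free, coalesce with adjacent free neighbors -> [0-3 ALLOC][4-12 FREE][13-16 ALLOC][17-29 FREE]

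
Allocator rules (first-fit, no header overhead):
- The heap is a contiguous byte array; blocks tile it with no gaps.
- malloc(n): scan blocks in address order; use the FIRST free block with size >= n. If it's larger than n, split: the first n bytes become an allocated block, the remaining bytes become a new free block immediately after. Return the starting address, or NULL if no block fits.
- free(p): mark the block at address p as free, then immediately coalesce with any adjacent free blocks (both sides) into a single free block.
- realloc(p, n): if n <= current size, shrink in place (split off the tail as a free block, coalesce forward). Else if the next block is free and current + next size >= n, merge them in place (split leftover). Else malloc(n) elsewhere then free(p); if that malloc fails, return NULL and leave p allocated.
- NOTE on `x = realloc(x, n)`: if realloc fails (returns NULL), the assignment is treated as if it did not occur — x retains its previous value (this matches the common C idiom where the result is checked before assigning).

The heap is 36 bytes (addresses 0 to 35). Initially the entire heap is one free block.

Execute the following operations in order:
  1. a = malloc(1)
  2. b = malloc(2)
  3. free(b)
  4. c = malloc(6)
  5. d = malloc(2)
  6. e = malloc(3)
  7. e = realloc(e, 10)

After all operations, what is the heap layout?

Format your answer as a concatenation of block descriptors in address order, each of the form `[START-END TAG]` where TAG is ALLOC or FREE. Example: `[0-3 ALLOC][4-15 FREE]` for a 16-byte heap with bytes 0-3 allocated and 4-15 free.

Op 1: a = malloc(1) -> a = 0; heap: [0-0 ALLOC][1-35 FREE]
Op 2: b = malloc(2) -> b = 1; heap: [0-0 ALLOC][1-2 ALLOC][3-35 FREE]
Op 3: free(b) -> (freed b); heap: [0-0 ALLOC][1-35 FREE]
Op 4: c = malloc(6) -> c = 1; heap: [0-0 ALLOC][1-6 ALLOC][7-35 FREE]
Op 5: d = malloc(2) -> d = 7; heap: [0-0 ALLOC][1-6 ALLOC][7-8 ALLOC][9-35 FREE]
Op 6: e = malloc(3) -> e = 9; heap: [0-0 ALLOC][1-6 ALLOC][7-8 ALLOC][9-11 ALLOC][12-35 FREE]
Op 7: e = realloc(e, 10) -> e = 9; heap: [0-0 ALLOC][1-6 ALLOC][7-8 ALLOC][9-18 ALLOC][19-35 FREE]

Answer: [0-0 ALLOC][1-6 ALLOC][7-8 ALLOC][9-18 ALLOC][19-35 FREE]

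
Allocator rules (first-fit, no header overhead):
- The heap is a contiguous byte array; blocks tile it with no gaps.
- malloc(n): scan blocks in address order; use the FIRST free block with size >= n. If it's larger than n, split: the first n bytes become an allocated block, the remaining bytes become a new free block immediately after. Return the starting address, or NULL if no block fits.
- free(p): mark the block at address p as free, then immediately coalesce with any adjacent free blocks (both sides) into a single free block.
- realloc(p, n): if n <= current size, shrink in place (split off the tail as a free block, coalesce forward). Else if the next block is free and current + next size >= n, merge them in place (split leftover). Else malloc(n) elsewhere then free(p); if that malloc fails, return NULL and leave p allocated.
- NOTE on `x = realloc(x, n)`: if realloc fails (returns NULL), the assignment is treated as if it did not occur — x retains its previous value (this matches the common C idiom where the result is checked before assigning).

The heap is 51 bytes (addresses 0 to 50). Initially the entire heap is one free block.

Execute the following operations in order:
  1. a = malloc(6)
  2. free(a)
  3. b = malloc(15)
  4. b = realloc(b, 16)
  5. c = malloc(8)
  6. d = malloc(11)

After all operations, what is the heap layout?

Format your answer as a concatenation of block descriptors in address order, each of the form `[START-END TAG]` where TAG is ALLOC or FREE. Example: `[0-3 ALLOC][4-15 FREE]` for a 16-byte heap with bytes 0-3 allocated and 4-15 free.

Op 1: a = malloc(6) -> a = 0; heap: [0-5 ALLOC][6-50 FREE]
Op 2: free(a) -> (freed a); heap: [0-50 FREE]
Op 3: b = malloc(15) -> b = 0; heap: [0-14 ALLOC][15-50 FREE]
Op 4: b = realloc(b, 16) -> b = 0; heap: [0-15 ALLOC][16-50 FREE]
Op 5: c = malloc(8) -> c = 16; heap: [0-15 ALLOC][16-23 ALLOC][24-50 FREE]
Op 6: d = malloc(11) -> d = 24; heap: [0-15 ALLOC][16-23 ALLOC][24-34 ALLOC][35-50 FREE]

Answer: [0-15 ALLOC][16-23 ALLOC][24-34 ALLOC][35-50 FREE]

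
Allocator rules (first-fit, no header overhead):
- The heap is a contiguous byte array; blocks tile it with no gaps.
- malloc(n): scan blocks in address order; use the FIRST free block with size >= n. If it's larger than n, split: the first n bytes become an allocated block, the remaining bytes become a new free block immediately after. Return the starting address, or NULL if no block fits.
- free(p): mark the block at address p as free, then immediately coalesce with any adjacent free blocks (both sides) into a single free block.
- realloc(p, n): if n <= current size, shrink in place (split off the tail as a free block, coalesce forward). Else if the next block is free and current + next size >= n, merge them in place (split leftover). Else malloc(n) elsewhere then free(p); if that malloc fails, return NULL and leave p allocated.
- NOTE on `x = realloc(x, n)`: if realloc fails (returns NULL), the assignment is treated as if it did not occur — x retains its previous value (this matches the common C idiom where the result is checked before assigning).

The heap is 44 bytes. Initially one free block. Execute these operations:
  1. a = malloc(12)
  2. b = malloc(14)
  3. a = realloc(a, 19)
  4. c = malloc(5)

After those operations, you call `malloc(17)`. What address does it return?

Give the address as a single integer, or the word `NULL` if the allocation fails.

Op 1: a = malloc(12) -> a = 0; heap: [0-11 ALLOC][12-43 FREE]
Op 2: b = malloc(14) -> b = 12; heap: [0-11 ALLOC][12-25 ALLOC][26-43 FREE]
Op 3: a = realloc(a, 19) -> NULL (a unchanged); heap: [0-11 ALLOC][12-25 ALLOC][26-43 FREE]
Op 4: c = malloc(5) -> c = 26; heap: [0-11 ALLOC][12-25 ALLOC][26-30 ALLOC][31-43 FREE]
malloc(17): first-fit scan over [0-11 ALLOC][12-25 ALLOC][26-30 ALLOC][31-43 FREE] -> NULL

Answer: NULL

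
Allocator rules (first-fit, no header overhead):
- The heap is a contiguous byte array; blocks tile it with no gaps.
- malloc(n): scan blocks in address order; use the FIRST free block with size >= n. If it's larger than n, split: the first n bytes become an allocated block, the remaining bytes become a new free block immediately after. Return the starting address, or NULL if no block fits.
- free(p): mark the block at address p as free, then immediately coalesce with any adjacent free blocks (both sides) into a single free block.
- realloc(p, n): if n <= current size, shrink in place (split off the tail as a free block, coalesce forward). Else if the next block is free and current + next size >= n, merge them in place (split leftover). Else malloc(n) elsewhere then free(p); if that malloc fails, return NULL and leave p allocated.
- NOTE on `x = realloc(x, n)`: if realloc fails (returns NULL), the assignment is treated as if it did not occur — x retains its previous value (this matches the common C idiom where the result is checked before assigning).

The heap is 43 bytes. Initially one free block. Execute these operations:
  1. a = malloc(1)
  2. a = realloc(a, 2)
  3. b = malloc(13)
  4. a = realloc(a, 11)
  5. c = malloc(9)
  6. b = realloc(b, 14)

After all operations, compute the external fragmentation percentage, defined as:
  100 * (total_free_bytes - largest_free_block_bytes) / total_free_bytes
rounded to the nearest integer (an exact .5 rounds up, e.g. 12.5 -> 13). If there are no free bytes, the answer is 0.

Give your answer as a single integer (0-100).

Answer: 20

Derivation:
Op 1: a = malloc(1) -> a = 0; heap: [0-0 ALLOC][1-42 FREE]
Op 2: a = realloc(a, 2) -> a = 0; heap: [0-1 ALLOC][2-42 FREE]
Op 3: b = malloc(13) -> b = 2; heap: [0-1 ALLOC][2-14 ALLOC][15-42 FREE]
Op 4: a = realloc(a, 11) -> a = 15; heap: [0-1 FREE][2-14 ALLOC][15-25 ALLOC][26-42 FREE]
Op 5: c = malloc(9) -> c = 26; heap: [0-1 FREE][2-14 ALLOC][15-25 ALLOC][26-34 ALLOC][35-42 FREE]
Op 6: b = realloc(b, 14) -> NULL (b unchanged); heap: [0-1 FREE][2-14 ALLOC][15-25 ALLOC][26-34 ALLOC][35-42 FREE]
Free blocks: [2 8] total_free=10 largest=8 -> 100*(10-8)/10 = 200/10 = 20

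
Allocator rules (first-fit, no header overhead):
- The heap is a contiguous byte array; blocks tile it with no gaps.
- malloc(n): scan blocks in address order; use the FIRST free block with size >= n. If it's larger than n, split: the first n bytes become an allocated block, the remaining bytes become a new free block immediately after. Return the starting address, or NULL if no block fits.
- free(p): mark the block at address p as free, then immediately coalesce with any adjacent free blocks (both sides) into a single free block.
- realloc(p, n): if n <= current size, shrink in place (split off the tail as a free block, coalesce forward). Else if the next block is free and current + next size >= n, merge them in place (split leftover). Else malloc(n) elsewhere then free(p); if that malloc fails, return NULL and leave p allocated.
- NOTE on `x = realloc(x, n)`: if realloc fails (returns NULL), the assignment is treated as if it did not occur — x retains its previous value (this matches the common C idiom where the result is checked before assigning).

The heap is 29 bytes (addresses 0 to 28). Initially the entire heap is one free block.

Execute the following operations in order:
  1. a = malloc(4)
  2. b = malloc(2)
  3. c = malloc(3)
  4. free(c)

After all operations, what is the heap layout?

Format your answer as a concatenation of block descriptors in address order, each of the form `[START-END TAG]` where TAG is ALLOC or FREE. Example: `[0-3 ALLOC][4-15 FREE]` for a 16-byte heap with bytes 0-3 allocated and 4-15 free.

Answer: [0-3 ALLOC][4-5 ALLOC][6-28 FREE]

Derivation:
Op 1: a = malloc(4) -> a = 0; heap: [0-3 ALLOC][4-28 FREE]
Op 2: b = malloc(2) -> b = 4; heap: [0-3 ALLOC][4-5 ALLOC][6-28 FREE]
Op 3: c = malloc(3) -> c = 6; heap: [0-3 ALLOC][4-5 ALLOC][6-8 ALLOC][9-28 FREE]
Op 4: free(c) -> (freed c); heap: [0-3 ALLOC][4-5 ALLOC][6-28 FREE]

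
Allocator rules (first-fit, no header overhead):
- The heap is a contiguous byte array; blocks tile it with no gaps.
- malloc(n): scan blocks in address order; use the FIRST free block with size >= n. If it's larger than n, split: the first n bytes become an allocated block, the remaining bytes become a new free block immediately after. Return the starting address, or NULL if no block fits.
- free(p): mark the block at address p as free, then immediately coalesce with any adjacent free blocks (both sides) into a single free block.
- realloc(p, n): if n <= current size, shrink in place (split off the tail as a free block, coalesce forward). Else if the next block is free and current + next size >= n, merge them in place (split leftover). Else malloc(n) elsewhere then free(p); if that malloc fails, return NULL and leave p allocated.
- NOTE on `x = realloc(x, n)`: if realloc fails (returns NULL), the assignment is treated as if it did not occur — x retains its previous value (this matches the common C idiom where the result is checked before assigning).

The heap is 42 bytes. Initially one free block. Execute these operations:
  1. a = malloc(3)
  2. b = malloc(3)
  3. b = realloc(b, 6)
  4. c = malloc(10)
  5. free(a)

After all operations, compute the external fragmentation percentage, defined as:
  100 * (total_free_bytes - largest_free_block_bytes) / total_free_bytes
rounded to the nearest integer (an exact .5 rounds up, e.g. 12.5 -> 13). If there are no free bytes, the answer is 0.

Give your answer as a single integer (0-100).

Op 1: a = malloc(3) -> a = 0; heap: [0-2 ALLOC][3-41 FREE]
Op 2: b = malloc(3) -> b = 3; heap: [0-2 ALLOC][3-5 ALLOC][6-41 FREE]
Op 3: b = realloc(b, 6) -> b = 3; heap: [0-2 ALLOC][3-8 ALLOC][9-41 FREE]
Op 4: c = malloc(10) -> c = 9; heap: [0-2 ALLOC][3-8 ALLOC][9-18 ALLOC][19-41 FREE]
Op 5: free(a) -> (freed a); heap: [0-2 FREE][3-8 ALLOC][9-18 ALLOC][19-41 FREE]
Free blocks: [3 23] total_free=26 largest=23 -> 100*(26-23)/26 = 300/26 ≈ 11.538 -> rounds to 12

Answer: 12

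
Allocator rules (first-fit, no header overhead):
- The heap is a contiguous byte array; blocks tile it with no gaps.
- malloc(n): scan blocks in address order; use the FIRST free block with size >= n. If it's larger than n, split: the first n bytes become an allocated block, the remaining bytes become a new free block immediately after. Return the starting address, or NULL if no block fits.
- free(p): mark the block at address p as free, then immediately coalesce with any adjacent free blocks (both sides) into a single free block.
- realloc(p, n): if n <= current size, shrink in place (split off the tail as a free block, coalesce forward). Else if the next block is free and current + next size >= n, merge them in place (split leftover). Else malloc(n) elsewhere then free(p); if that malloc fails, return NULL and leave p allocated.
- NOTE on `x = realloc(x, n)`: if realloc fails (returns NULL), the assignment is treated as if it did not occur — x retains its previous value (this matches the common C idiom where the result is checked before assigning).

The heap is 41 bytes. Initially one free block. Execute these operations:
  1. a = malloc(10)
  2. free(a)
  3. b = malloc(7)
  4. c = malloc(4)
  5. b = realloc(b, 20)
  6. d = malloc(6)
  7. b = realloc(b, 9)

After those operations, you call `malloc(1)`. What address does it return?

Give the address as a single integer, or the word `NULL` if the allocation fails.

Op 1: a = malloc(10) -> a = 0; heap: [0-9 ALLOC][10-40 FREE]
Op 2: free(a) -> (freed a); heap: [0-40 FREE]
Op 3: b = malloc(7) -> b = 0; heap: [0-6 ALLOC][7-40 FREE]
Op 4: c = malloc(4) -> c = 7; heap: [0-6 ALLOC][7-10 ALLOC][11-40 FREE]
Op 5: b = realloc(b, 20) -> b = 11; heap: [0-6 FREE][7-10 ALLOC][11-30 ALLOC][31-40 FREE]
Op 6: d = malloc(6) -> d = 0; heap: [0-5 ALLOC][6-6 FREE][7-10 ALLOC][11-30 ALLOC][31-40 FREE]
Op 7: b = realloc(b, 9) -> b = 11; heap: [0-5 ALLOC][6-6 FREE][7-10 ALLOC][11-19 ALLOC][20-40 FREE]
malloc(1): first-fit scan over [0-5 ALLOC][6-6 FREE][7-10 ALLOC][11-19 ALLOC][20-40 FREE] -> 6

Answer: 6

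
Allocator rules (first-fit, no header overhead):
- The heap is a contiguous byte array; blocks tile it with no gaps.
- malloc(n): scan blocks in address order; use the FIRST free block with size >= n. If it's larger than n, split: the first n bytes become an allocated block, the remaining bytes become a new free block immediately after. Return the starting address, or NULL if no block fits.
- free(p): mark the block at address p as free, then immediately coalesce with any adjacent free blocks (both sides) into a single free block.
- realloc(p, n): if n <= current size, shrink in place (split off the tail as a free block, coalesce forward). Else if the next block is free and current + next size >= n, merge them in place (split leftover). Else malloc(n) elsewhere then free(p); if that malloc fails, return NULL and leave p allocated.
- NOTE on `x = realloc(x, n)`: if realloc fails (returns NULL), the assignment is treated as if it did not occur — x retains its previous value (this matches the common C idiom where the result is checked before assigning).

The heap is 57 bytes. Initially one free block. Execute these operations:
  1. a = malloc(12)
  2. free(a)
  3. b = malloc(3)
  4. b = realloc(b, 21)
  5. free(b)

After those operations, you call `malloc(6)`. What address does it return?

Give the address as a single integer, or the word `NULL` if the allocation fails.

Op 1: a = malloc(12) -> a = 0; heap: [0-11 ALLOC][12-56 FREE]
Op 2: free(a) -> (freed a); heap: [0-56 FREE]
Op 3: b = malloc(3) -> b = 0; heap: [0-2 ALLOC][3-56 FREE]
Op 4: b = realloc(b, 21) -> b = 0; heap: [0-20 ALLOC][21-56 FREE]
Op 5: free(b) -> (freed b); heap: [0-56 FREE]
malloc(6): first-fit scan over [0-56 FREE] -> 0

Answer: 0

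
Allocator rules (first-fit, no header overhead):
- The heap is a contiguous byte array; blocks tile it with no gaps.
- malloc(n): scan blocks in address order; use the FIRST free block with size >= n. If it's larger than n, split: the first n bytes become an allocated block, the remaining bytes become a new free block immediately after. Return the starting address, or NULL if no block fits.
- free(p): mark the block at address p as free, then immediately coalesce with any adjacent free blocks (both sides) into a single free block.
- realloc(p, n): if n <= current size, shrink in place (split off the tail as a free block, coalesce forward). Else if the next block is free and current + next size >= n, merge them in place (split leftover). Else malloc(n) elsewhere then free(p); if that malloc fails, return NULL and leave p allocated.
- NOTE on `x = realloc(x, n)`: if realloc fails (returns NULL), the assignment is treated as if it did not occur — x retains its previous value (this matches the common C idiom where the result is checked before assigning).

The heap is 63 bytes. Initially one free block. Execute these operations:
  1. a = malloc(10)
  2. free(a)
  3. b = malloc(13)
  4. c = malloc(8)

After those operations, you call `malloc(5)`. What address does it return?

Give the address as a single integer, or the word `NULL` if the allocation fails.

Op 1: a = malloc(10) -> a = 0; heap: [0-9 ALLOC][10-62 FREE]
Op 2: free(a) -> (freed a); heap: [0-62 FREE]
Op 3: b = malloc(13) -> b = 0; heap: [0-12 ALLOC][13-62 FREE]
Op 4: c = malloc(8) -> c = 13; heap: [0-12 ALLOC][13-20 ALLOC][21-62 FREE]
malloc(5): first-fit scan over [0-12 ALLOC][13-20 ALLOC][21-62 FREE] -> 21

Answer: 21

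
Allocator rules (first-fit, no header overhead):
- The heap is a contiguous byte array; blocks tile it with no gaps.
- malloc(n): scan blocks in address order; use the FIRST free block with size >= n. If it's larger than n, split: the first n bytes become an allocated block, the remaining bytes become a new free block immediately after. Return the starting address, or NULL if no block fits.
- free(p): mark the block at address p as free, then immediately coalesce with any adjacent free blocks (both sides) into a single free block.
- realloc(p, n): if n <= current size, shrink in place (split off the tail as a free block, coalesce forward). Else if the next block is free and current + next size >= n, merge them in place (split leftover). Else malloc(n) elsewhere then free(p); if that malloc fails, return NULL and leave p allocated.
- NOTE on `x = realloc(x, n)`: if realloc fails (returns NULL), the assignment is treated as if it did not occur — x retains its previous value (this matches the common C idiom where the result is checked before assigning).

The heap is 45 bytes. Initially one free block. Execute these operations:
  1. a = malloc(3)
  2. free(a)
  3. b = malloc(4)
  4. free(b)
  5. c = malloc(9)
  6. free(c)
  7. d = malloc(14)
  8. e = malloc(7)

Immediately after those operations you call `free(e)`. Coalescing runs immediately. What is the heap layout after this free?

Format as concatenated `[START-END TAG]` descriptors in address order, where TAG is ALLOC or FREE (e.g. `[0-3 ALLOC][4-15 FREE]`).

Op 1: a = malloc(3) -> a = 0; heap: [0-2 ALLOC][3-44 FREE]
Op 2: free(a) -> (freed a); heap: [0-44 FREE]
Op 3: b = malloc(4) -> b = 0; heap: [0-3 ALLOC][4-44 FREE]
Op 4: free(b) -> (freed b); heap: [0-44 FREE]
Op 5: c = malloc(9) -> c = 0; heap: [0-8 ALLOC][9-44 FREE]
Op 6: free(c) -> (freed c); heap: [0-44 FREE]
Op 7: d = malloc(14) -> d = 0; heap: [0-13 ALLOC][14-44 FREE]
Op 8: e = malloc(7) -> e = 14; heap: [0-13 ALLOC][14-20 ALLOC][21-44 FREE]
free(e): e = 14 -> block [14-20 ALLOC]; mark free, coalesce with adjacent free neighbors -> [0-13 ALLOC][14-44 FREE]

Answer: [0-13 ALLOC][14-44 FREE]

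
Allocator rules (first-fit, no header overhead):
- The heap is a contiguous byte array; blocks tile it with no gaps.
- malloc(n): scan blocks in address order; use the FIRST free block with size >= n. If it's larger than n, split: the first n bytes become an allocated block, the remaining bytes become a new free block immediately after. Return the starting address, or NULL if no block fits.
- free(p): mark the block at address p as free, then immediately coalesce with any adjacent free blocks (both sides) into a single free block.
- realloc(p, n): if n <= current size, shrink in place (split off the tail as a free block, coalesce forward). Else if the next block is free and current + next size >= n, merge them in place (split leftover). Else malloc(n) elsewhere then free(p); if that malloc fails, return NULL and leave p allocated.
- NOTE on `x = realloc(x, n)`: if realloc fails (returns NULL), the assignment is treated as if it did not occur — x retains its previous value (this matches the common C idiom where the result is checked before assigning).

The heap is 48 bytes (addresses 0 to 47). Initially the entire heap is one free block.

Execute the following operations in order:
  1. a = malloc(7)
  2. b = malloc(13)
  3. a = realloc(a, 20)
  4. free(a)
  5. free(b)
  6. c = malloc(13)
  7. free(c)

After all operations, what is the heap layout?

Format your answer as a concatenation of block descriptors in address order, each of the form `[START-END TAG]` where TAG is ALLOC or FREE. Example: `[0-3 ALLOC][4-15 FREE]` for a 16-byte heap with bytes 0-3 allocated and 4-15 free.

Answer: [0-47 FREE]

Derivation:
Op 1: a = malloc(7) -> a = 0; heap: [0-6 ALLOC][7-47 FREE]
Op 2: b = malloc(13) -> b = 7; heap: [0-6 ALLOC][7-19 ALLOC][20-47 FREE]
Op 3: a = realloc(a, 20) -> a = 20; heap: [0-6 FREE][7-19 ALLOC][20-39 ALLOC][40-47 FREE]
Op 4: free(a) -> (freed a); heap: [0-6 FREE][7-19 ALLOC][20-47 FREE]
Op 5: free(b) -> (freed b); heap: [0-47 FREE]
Op 6: c = malloc(13) -> c = 0; heap: [0-12 ALLOC][13-47 FREE]
Op 7: free(c) -> (freed c); heap: [0-47 FREE]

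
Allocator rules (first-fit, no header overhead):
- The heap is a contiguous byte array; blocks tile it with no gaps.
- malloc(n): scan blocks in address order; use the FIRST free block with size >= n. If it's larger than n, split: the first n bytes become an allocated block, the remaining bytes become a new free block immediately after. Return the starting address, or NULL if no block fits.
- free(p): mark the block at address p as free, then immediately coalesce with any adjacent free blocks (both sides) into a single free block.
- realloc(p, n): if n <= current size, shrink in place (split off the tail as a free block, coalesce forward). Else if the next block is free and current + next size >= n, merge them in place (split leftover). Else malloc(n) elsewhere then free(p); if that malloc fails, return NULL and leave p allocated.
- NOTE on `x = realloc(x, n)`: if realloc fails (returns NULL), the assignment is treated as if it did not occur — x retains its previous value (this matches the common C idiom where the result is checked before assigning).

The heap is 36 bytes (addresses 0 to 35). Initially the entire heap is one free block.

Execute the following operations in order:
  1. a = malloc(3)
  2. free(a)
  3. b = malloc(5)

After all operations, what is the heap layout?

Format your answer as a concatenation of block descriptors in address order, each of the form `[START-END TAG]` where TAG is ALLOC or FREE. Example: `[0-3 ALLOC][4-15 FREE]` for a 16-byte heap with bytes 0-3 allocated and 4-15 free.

Answer: [0-4 ALLOC][5-35 FREE]

Derivation:
Op 1: a = malloc(3) -> a = 0; heap: [0-2 ALLOC][3-35 FREE]
Op 2: free(a) -> (freed a); heap: [0-35 FREE]
Op 3: b = malloc(5) -> b = 0; heap: [0-4 ALLOC][5-35 FREE]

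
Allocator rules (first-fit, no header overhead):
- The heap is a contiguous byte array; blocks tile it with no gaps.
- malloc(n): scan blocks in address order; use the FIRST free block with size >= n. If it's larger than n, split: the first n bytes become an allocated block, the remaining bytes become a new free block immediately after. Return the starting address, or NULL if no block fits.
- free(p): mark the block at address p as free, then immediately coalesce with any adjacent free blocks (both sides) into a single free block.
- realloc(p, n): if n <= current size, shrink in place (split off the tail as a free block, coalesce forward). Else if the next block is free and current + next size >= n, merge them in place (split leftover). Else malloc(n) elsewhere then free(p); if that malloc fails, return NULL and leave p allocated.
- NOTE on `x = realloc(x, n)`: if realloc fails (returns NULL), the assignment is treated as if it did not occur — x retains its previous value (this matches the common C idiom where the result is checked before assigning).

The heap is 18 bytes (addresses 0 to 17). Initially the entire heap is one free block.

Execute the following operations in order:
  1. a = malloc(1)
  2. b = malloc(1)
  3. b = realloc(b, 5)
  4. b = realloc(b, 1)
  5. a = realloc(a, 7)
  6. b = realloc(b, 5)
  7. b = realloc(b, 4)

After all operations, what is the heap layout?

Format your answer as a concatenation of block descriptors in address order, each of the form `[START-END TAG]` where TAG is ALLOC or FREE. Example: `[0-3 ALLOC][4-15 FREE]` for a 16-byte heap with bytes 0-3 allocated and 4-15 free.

Op 1: a = malloc(1) -> a = 0; heap: [0-0 ALLOC][1-17 FREE]
Op 2: b = malloc(1) -> b = 1; heap: [0-0 ALLOC][1-1 ALLOC][2-17 FREE]
Op 3: b = realloc(b, 5) -> b = 1; heap: [0-0 ALLOC][1-5 ALLOC][6-17 FREE]
Op 4: b = realloc(b, 1) -> b = 1; heap: [0-0 ALLOC][1-1 ALLOC][2-17 FREE]
Op 5: a = realloc(a, 7) -> a = 2; heap: [0-0 FREE][1-1 ALLOC][2-8 ALLOC][9-17 FREE]
Op 6: b = realloc(b, 5) -> b = 9; heap: [0-1 FREE][2-8 ALLOC][9-13 ALLOC][14-17 FREE]
Op 7: b = realloc(b, 4) -> b = 9; heap: [0-1 FREE][2-8 ALLOC][9-12 ALLOC][13-17 FREE]

Answer: [0-1 FREE][2-8 ALLOC][9-12 ALLOC][13-17 FREE]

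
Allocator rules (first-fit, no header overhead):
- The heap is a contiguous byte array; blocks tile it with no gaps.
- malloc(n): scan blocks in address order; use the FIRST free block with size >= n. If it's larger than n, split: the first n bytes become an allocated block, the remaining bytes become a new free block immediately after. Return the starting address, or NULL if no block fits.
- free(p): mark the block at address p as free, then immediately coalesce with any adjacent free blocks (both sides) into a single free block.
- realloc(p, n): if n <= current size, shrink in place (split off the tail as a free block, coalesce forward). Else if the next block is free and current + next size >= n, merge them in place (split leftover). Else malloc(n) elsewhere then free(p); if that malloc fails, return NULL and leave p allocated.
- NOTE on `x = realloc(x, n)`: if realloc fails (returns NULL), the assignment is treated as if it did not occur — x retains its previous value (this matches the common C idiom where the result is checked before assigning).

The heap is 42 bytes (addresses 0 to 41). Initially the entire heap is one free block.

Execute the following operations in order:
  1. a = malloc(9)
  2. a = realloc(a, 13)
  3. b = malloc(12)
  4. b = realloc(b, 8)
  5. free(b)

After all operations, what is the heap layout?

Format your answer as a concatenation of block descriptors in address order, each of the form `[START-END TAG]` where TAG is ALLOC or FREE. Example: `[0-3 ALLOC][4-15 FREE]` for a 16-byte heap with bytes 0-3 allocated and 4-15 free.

Answer: [0-12 ALLOC][13-41 FREE]

Derivation:
Op 1: a = malloc(9) -> a = 0; heap: [0-8 ALLOC][9-41 FREE]
Op 2: a = realloc(a, 13) -> a = 0; heap: [0-12 ALLOC][13-41 FREE]
Op 3: b = malloc(12) -> b = 13; heap: [0-12 ALLOC][13-24 ALLOC][25-41 FREE]
Op 4: b = realloc(b, 8) -> b = 13; heap: [0-12 ALLOC][13-20 ALLOC][21-41 FREE]
Op 5: free(b) -> (freed b); heap: [0-12 ALLOC][13-41 FREE]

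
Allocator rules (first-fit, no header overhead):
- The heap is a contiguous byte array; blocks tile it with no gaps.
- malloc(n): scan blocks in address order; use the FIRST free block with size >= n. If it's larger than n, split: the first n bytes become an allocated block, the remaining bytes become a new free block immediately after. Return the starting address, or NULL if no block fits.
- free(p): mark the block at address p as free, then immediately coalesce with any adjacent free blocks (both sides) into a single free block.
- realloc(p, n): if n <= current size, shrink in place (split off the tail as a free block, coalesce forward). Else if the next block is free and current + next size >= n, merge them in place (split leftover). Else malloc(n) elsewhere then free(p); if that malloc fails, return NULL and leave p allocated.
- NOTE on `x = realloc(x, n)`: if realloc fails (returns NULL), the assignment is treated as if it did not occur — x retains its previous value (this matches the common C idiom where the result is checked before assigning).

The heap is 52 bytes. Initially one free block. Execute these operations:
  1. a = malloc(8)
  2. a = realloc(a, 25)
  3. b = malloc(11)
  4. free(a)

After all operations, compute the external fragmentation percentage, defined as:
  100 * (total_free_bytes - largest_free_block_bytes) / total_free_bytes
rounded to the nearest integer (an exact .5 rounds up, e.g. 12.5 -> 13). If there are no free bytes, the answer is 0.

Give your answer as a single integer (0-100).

Answer: 39

Derivation:
Op 1: a = malloc(8) -> a = 0; heap: [0-7 ALLOC][8-51 FREE]
Op 2: a = realloc(a, 25) -> a = 0; heap: [0-24 ALLOC][25-51 FREE]
Op 3: b = malloc(11) -> b = 25; heap: [0-24 ALLOC][25-35 ALLOC][36-51 FREE]
Op 4: free(a) -> (freed a); heap: [0-24 FREE][25-35 ALLOC][36-51 FREE]
Free blocks: [25 16] total_free=41 largest=25 -> 100*(41-25)/41 = 1600/41 ≈ 39.024 -> rounds to 39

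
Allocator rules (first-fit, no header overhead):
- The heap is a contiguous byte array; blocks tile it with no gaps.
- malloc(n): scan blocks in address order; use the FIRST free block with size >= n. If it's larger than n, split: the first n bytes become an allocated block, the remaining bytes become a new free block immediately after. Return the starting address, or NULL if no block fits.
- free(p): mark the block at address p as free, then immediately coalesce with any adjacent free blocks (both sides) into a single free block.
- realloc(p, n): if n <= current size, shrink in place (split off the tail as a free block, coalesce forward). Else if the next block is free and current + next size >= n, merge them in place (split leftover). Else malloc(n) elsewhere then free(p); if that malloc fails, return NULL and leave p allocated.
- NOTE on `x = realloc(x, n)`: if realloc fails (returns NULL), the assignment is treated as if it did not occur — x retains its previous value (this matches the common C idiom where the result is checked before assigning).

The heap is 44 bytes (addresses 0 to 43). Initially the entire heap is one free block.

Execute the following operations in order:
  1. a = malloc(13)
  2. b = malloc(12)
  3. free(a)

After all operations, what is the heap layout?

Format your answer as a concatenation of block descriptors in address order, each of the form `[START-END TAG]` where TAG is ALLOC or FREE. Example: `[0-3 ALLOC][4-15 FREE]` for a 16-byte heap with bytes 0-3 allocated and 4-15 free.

Answer: [0-12 FREE][13-24 ALLOC][25-43 FREE]

Derivation:
Op 1: a = malloc(13) -> a = 0; heap: [0-12 ALLOC][13-43 FREE]
Op 2: b = malloc(12) -> b = 13; heap: [0-12 ALLOC][13-24 ALLOC][25-43 FREE]
Op 3: free(a) -> (freed a); heap: [0-12 FREE][13-24 ALLOC][25-43 FREE]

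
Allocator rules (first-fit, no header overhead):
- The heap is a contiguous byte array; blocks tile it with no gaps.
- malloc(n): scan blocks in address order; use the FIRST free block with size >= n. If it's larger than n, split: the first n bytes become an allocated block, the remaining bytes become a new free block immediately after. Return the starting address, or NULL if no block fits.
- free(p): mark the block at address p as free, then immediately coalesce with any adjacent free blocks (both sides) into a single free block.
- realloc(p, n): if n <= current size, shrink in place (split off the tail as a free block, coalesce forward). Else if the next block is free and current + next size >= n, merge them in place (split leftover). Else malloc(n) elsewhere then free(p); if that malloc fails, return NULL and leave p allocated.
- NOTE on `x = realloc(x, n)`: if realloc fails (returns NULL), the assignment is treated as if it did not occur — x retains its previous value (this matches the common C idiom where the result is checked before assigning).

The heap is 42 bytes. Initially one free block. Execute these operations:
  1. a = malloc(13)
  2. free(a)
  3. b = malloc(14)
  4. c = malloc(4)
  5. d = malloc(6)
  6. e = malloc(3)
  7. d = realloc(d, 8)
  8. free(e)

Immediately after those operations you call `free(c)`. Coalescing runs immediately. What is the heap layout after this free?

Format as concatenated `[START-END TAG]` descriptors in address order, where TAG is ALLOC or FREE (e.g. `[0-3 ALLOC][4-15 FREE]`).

Op 1: a = malloc(13) -> a = 0; heap: [0-12 ALLOC][13-41 FREE]
Op 2: free(a) -> (freed a); heap: [0-41 FREE]
Op 3: b = malloc(14) -> b = 0; heap: [0-13 ALLOC][14-41 FREE]
Op 4: c = malloc(4) -> c = 14; heap: [0-13 ALLOC][14-17 ALLOC][18-41 FREE]
Op 5: d = malloc(6) -> d = 18; heap: [0-13 ALLOC][14-17 ALLOC][18-23 ALLOC][24-41 FREE]
Op 6: e = malloc(3) -> e = 24; heap: [0-13 ALLOC][14-17 ALLOC][18-23 ALLOC][24-26 ALLOC][27-41 FREE]
Op 7: d = realloc(d, 8) -> d = 27; heap: [0-13 ALLOC][14-17 ALLOC][18-23 FREE][24-26 ALLOC][27-34 ALLOC][35-41 FREE]
Op 8: free(e) -> (freed e); heap: [0-13 ALLOC][14-17 ALLOC][18-26 FREE][27-34 ALLOC][35-41 FREE]
free(c): c = 14 -> block [14-17 ALLOC]; mark free, coalesce with adjacent free neighbors -> [0-13 ALLOC][14-26 FREE][27-34 ALLOC][35-41 FREE]

Answer: [0-13 ALLOC][14-26 FREE][27-34 ALLOC][35-41 FREE]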